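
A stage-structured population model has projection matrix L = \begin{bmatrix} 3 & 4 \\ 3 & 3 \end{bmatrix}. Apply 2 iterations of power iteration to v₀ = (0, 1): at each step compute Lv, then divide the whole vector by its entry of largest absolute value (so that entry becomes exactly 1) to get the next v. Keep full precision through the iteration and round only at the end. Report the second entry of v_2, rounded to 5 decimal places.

Lv0 = (4.000000, 3.000000); divide by 4.000000 → v1 = (1.000000, 0.750000)
Lv1 = (6.000000, 5.250000); divide by 6.000000 → v2 = (1.000000, 0.875000)
Requested entry of v2: 21/24 = 0.87500

0.87500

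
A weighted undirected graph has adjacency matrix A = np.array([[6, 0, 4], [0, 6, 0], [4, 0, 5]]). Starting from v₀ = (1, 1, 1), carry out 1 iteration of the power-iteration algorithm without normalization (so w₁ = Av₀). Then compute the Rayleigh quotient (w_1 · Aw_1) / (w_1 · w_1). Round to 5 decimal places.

8.94470

w1 = Av₀ = (6·1 + 0·1 + 4·1; 0·1 + 6·1 + 0·1; 4·1 + 0·1 + 5·1) = (10, 6, 9)
Aw1 = (96, 36, 85)
w1·Aw1 = 10·96 + 6·36 + 9·85 = 1941; w1·w1 = 10·10 + 6·6 + 9·9 = 217
λ ≈ 1941/217 = 8.94470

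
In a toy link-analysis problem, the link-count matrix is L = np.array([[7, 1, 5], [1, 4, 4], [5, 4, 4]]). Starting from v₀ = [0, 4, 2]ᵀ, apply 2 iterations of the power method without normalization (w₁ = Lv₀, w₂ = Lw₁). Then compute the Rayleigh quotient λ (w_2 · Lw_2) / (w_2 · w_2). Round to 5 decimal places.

w1 = Lv₀ = (7·0 + 1·4 + 5·2; 1·0 + 4·4 + 4·2; 5·0 + 4·4 + 4·2) = (14, 24, 24)
w2 = Lw1 = (7·14 + 1·24 + 5·24; 1·14 + 4·24 + 4·24; 5·14 + 4·24 + 4·24) = (242, 206, 262)
Lw2 = (3210, 2114, 3082)
w2·Lw2 = 242·3210 + 206·2114 + 262·3082 = 2019788; w2·w2 = 242·242 + 206·206 + 262·262 = 169644
λ ≈ 2019788/169644 = 11.90604

λ ≈ 11.90604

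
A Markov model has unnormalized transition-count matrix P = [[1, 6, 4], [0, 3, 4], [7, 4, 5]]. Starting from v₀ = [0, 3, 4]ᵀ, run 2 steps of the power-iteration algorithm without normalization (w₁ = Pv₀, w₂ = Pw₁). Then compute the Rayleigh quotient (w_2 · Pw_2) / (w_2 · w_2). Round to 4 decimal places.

11.2762

w1 = Pv₀ = (34, 25, 32)
w2 = Pw1 = (312, 203, 498)
Pw2 = (3522, 2601, 5486)
w2·Pw2 = 312·3522 + 203·2601 + 498·5486 = 4358895; w2·w2 = 312·312 + 203·203 + 498·498 = 386557
λ ≈ 4358895/386557 = 11.2762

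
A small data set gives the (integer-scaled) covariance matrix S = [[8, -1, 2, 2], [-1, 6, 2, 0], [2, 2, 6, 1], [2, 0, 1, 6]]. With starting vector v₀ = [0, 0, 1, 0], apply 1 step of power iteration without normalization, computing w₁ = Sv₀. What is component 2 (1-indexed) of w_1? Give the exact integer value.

w1 = Sv₀ = (8·0 + (-1)·0 + 2·1 + 2·0; (-1)·0 + 6·0 + 2·1 + 0·0; 2·0 + 2·0 + 6·1 + 1·0; 2·0 + 0·0 + 1·1 + 6·0) = (2, 2, 6, 1)
The requested component of w1 is 2.

2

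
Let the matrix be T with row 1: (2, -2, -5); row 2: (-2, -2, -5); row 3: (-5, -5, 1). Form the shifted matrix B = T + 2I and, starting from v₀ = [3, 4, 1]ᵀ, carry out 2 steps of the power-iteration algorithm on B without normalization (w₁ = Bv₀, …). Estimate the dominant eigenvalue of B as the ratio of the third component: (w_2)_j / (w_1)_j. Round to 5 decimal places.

B = T + 2I has rows (4, -2, -5); (-2, 0, -5); (-5, -5, 3)
w1 = Bv₀ = (-1, -11, -32)
w2 = Bw1 = (178, 162, -36)
Ratio: -36/-32 = 1.12500

1.12500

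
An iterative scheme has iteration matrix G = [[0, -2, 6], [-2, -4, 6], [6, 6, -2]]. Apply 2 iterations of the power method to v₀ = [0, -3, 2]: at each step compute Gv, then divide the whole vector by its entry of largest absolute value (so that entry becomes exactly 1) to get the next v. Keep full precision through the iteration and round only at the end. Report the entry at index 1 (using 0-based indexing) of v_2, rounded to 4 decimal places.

-0.8919

Gv0 = (18.00000, 24.00000, -22.00000); divide by 24.00000 → v1 = (0.75000, 1.00000, -0.91667)
Gv1 = (-7.50000, -11.00000, 12.33333); divide by 12.33333 → v2 = (-0.60811, -0.89189, 1.00000)
Requested entry of v2: -264/296 = -0.8919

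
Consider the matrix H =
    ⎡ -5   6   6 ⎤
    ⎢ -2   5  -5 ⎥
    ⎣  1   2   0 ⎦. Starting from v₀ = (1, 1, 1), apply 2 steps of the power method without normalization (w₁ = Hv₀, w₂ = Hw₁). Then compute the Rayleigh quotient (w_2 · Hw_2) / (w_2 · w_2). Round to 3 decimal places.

w1 = Hv₀ = ((-5)·1 + 6·1 + 6·1; (-2)·1 + 5·1 + (-5)·1; 1·1 + 2·1 + 0·1) = (7, -2, 3)
w2 = Hw1 = ((-5)·7 + 6·(-2) + 6·3; (-2)·7 + 5·(-2) + (-5)·3; 1·7 + 2·(-2) + 0·3) = (-29, -39, 3)
Hw2 = (-71, -152, -107)
w2·Hw2 = (-29)·(-71) + (-39)·(-152) + 3·(-107) = 7666; w2·w2 = (-29)·(-29) + (-39)·(-39) + 3·3 = 2371
λ ≈ 7666/2371 = 3.233

λ ≈ 3.233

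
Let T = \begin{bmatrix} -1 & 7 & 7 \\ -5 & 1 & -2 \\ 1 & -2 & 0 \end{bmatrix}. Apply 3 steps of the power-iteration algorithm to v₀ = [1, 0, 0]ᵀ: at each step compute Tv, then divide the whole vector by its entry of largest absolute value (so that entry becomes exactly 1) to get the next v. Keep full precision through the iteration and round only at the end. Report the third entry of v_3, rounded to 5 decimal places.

-0.20000

Tv0 = (-1.000000, -5.000000, 1.000000); divide by -5.000000 → v1 = (0.200000, 1.000000, -0.200000)
Tv1 = (5.400000, 0.400000, -1.800000); divide by 5.400000 → v2 = (1.000000, 0.074074, -0.333333)
Tv2 = (-2.814815, -4.259259, 0.851852); divide by -4.259259 → v3 = (0.660870, 1.000000, -0.200000)
Requested entry of v3: -23/115 = -0.20000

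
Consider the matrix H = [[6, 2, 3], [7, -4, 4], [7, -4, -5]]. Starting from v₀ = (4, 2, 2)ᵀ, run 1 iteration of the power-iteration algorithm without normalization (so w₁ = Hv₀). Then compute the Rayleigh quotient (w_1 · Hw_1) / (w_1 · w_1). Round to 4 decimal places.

w1 = Hv₀ = (34, 28, 10)
Hw1 = (290, 166, 76)
w1·Hw1 = 34·290 + 28·166 + 10·76 = 15268; w1·w1 = 34·34 + 28·28 + 10·10 = 2040
λ ≈ 15268/2040 = 7.4843

λ ≈ 7.4843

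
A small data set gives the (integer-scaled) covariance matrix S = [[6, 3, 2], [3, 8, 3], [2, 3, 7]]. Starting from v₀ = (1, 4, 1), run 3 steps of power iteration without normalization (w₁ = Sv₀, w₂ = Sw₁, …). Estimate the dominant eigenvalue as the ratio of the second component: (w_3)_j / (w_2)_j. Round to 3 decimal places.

w1 = Sv₀ = (6·1 + 3·4 + 2·1; 3·1 + 8·4 + 3·1; 2·1 + 3·4 + 7·1) = (20, 38, 21)
w2 = Sw1 = (6·20 + 3·38 + 2·21; 3·20 + 8·38 + 3·21; 2·20 + 3·38 + 7·21) = (276, 427, 301)
w3 = Sw2 = (3539, 5147, 3940)
Ratio at component: 5147 / 427 = 12.054

12.054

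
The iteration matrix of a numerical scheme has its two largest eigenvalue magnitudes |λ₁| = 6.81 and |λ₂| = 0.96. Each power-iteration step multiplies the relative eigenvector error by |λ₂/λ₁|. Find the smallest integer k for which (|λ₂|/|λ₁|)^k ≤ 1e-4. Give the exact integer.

5

|λ₂/λ₁| = 0.96/6.81 = 0.14097
Need k ≥ ln(1e-4) / ln(0.14097) = -9.2103 / -1.9592 ≈ 4.701
Smallest integer k satisfying the bound: 5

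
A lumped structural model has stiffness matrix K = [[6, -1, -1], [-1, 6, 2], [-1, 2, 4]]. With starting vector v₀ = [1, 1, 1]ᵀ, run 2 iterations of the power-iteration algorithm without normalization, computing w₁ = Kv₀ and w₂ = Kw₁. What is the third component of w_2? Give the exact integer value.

w1 = Kv₀ = (6·1 + (-1)·1 + (-1)·1; (-1)·1 + 6·1 + 2·1; (-1)·1 + 2·1 + 4·1) = (4, 7, 5)
w2 = Kw1 = (6·4 + (-1)·7 + (-1)·5; (-1)·4 + 6·7 + 2·5; (-1)·4 + 2·7 + 4·5) = (12, 48, 30)
The requested component of w2 is 30.

30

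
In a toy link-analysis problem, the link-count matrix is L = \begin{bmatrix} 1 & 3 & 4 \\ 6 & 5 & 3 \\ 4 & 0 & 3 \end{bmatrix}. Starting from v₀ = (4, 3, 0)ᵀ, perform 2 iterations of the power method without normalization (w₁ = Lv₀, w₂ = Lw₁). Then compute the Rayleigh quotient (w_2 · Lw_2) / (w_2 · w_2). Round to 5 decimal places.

9.25693

w1 = Lv₀ = (13, 39, 16)
w2 = Lw1 = (194, 321, 100)
Lw2 = (1557, 3069, 1076)
w2·Lw2 = 194·1557 + 321·3069 + 100·1076 = 1394807; w2·w2 = 194·194 + 321·321 + 100·100 = 150677
λ ≈ 1394807/150677 = 9.25693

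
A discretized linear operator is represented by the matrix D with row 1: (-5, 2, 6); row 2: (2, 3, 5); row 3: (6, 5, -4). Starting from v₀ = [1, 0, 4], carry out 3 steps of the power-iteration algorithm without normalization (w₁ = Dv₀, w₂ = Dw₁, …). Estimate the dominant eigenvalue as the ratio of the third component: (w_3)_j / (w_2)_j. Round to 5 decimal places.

w1 = Dv₀ = ((-5)·1 + 2·0 + 6·4; 2·1 + 3·0 + 5·4; 6·1 + 5·0 + (-4)·4) = (19, 22, -10)
w2 = Dw1 = ((-5)·19 + 2·22 + 6·(-10); 2·19 + 3·22 + 5·(-10); 6·19 + 5·22 + (-4)·(-10)) = (-111, 54, 264)
w3 = Dw2 = (2247, 1260, -1452)
Ratio at component: -1452 / 264 = -5.50000

λ ≈ -5.50000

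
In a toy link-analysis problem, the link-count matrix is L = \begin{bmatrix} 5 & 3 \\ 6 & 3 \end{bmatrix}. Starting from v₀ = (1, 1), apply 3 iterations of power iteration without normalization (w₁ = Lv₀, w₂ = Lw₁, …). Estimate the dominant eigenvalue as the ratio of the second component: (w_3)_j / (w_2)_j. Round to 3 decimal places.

8.360

w1 = Lv₀ = (5·1 + 3·1; 6·1 + 3·1) = (8, 9)
w2 = Lw1 = (5·8 + 3·9; 6·8 + 3·9) = (67, 75)
w3 = Lw2 = (560, 627)
Ratio at component: 627 / 75 = 8.360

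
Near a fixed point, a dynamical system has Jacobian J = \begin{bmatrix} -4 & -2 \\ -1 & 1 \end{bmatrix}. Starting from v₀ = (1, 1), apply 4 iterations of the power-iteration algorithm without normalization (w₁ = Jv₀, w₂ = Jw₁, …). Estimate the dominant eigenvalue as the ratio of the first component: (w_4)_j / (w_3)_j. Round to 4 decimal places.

w1 = Jv₀ = ((-4)·1 + (-2)·1; (-1)·1 + 1·1) = (-6, 0)
w2 = Jw1 = ((-4)·(-6) + (-2)·0; (-1)·(-6) + 1·0) = (24, 6)
w3 = Jw2 = (-108, -18)
w4 = Jw3 = (468, 90)
Ratio at component: 468 / -108 = -4.3333

-4.3333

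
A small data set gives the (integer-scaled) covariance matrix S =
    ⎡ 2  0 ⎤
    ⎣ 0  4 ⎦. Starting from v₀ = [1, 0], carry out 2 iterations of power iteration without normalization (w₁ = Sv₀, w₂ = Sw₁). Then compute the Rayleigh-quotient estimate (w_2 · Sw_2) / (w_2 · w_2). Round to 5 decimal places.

w1 = Sv₀ = (2·1 + 0·0; 0·1 + 4·0) = (2, 0)
w2 = Sw1 = (2·2 + 0·0; 0·2 + 4·0) = (4, 0)
Sw2 = (8, 0)
w2·Sw2 = 4·8 + 0·0 = 32; w2·w2 = 4·4 + 0·0 = 16
λ ≈ 32/16 = 2.00000

λ ≈ 2.00000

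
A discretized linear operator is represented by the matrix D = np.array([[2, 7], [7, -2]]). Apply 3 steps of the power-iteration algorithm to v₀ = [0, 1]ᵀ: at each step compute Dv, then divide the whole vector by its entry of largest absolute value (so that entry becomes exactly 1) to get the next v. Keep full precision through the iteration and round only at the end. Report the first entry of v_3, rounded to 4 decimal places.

1.0000

Dv0 = (7.00000, -2.00000); divide by 7.00000 → v1 = (1.00000, -0.28571)
Dv1 = (0.00000, 7.57143); divide by 7.57143 → v2 = (0.00000, 1.00000)
Dv2 = (7.00000, -2.00000); divide by 7.00000 → v3 = (1.00000, -0.28571)
Requested entry of v3: 371/371 = 1.0000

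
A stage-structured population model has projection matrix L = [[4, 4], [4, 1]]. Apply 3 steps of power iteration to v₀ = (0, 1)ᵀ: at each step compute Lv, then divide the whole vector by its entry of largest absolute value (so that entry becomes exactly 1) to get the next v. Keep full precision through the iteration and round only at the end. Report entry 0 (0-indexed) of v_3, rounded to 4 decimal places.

1.0000

Lv0 = (4.00000, 1.00000); divide by 4.00000 → v1 = (1.00000, 0.25000)
Lv1 = (5.00000, 4.25000); divide by 5.00000 → v2 = (1.00000, 0.85000)
Lv2 = (7.40000, 4.85000); divide by 7.40000 → v3 = (1.00000, 0.65541)
Requested entry of v3: 148/148 = 1.0000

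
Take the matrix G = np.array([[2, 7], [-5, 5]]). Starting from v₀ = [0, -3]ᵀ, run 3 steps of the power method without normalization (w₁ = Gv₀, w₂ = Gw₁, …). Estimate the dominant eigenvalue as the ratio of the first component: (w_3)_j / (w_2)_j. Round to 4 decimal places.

w1 = Gv₀ = (-21, -15)
w2 = Gw1 = (-147, 30)
w3 = Gw2 = (-84, 885)
Ratio at component: -84 / -147 = 0.5714

λ ≈ 0.5714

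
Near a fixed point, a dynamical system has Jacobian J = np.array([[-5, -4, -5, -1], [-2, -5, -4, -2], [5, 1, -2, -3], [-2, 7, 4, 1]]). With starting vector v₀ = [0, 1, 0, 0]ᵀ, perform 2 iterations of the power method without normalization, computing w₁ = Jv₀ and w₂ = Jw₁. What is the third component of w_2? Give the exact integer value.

-48

w1 = Jv₀ = ((-5)·0 + (-4)·1 + (-5)·0 + (-1)·0; (-2)·0 + (-5)·1 + (-4)·0 + (-2)·0; 5·0 + 1·1 + (-2)·0 + (-3)·0; (-2)·0 + 7·1 + 4·0 + 1·0) = (-4, -5, 1, 7)
w2 = Jw1 = ((-5)·(-4) + (-4)·(-5) + (-5)·1 + (-1)·7; (-2)·(-4) + (-5)·(-5) + (-4)·1 + (-2)·7; 5·(-4) + 1·(-5) + (-2)·1 + (-3)·7; (-2)·(-4) + 7·(-5) + 4·1 + 1·7) = (28, 15, -48, -16)
The requested component of w2 is -48.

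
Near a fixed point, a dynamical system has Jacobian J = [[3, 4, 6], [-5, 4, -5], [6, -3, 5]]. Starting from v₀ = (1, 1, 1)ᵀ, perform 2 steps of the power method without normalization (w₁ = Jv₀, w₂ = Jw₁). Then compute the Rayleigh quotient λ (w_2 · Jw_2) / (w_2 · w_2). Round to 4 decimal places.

w1 = Jv₀ = (3·1 + 4·1 + 6·1; (-5)·1 + 4·1 + (-5)·1; 6·1 + (-3)·1 + 5·1) = (13, -6, 8)
w2 = Jw1 = (3·13 + 4·(-6) + 6·8; (-5)·13 + 4·(-6) + (-5)·8; 6·13 + (-3)·(-6) + 5·8) = (63, -129, 136)
Jw2 = (489, -1511, 1445)
w2·Jw2 = 63·489 + (-129)·(-1511) + 136·1445 = 422246; w2·w2 = 63·63 + (-129)·(-129) + 136·136 = 39106
λ ≈ 422246/39106 = 10.7975

λ ≈ 10.7975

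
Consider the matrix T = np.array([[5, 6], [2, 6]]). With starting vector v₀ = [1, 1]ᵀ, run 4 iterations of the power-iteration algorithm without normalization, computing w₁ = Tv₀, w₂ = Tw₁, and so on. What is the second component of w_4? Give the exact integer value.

5626

w1 = Tv₀ = (11, 8)
w2 = Tw1 = (103, 70)
w3 = Tw2 = (935, 626)
w4 = Tw3 = (8431, 5626)
The requested component of w4 is 5626.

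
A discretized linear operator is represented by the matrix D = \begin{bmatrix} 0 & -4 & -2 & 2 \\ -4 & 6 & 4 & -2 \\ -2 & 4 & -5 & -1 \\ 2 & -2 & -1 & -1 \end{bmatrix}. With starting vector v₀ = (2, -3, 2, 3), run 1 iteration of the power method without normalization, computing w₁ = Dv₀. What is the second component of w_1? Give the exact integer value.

-24

w1 = Dv₀ = (14, -24, -29, 5)
The requested component of w1 is -24.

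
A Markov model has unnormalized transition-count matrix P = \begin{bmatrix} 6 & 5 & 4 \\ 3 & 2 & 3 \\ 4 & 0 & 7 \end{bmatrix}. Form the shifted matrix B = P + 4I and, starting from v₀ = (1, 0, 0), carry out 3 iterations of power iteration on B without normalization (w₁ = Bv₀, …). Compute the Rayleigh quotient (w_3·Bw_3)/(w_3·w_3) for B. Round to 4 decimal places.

15.8910

B = P + 4I has rows (10, 5, 4); (3, 6, 3); (4, 0, 11)
w1 = Bv₀ = (10·1 + 5·0 + 4·0; 3·1 + 6·0 + 3·0; 4·1 + 0·0 + 11·0) = (10, 3, 4)
w2 = Bw1 = (10·10 + 5·3 + 4·4; 3·10 + 6·3 + 3·4; 4·10 + 0·3 + 11·4) = (131, 60, 84)
w3 = Bw2 = (1946, 1005, 1448)
Bw3 = (30277, 16212, 23712)
w3·Bw3 = 109547078; w3·w3 = 6893645; μ ≈ 109547078/6893645 = 15.8910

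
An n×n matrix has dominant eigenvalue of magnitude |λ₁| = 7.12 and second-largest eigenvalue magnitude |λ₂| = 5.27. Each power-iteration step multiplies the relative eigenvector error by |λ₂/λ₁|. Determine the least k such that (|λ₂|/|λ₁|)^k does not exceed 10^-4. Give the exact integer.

|λ₂/λ₁| = 5.27/7.12 = 0.74017
Need k ≥ ln(10^-4) / ln(0.74017) = -9.2103 / -0.3009 ≈ 30.612
Smallest integer k satisfying the bound: 31

31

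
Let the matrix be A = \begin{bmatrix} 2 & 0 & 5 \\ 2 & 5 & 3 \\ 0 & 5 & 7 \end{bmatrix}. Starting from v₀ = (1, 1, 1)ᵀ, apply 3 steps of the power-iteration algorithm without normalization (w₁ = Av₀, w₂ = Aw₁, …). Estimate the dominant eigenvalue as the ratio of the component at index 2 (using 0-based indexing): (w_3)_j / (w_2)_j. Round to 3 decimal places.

w1 = Av₀ = (2·1 + 0·1 + 5·1; 2·1 + 5·1 + 3·1; 0·1 + 5·1 + 7·1) = (7, 10, 12)
w2 = Aw1 = (2·7 + 0·10 + 5·12; 2·7 + 5·10 + 3·12; 0·7 + 5·10 + 7·12) = (74, 100, 134)
w3 = Aw2 = (818, 1050, 1438)
Ratio at component: 1438 / 134 = 10.731

λ ≈ 10.731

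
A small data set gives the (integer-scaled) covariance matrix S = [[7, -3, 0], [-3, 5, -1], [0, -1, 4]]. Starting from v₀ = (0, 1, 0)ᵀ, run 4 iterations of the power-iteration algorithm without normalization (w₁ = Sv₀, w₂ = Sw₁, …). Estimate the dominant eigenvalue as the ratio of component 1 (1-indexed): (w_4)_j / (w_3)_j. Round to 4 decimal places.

w1 = Sv₀ = (-3, 5, -1)
w2 = Sw1 = (-36, 35, -9)
w3 = Sw2 = (-357, 292, -71)
w4 = Sw3 = (-3375, 2602, -576)
Ratio at component: -3375 / -357 = 9.4538

λ ≈ 9.4538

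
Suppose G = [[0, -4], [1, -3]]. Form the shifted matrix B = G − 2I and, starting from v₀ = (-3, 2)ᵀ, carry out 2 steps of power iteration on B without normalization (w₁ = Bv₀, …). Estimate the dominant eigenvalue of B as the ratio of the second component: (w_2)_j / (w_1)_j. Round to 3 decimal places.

B = G − 2I has rows (-2, -4); (1, -5)
w1 = Bv₀ = ((-2)·(-3) + (-4)·2; 1·(-3) + (-5)·2) = (-2, -13)
w2 = Bw1 = ((-2)·(-2) + (-4)·(-13); 1·(-2) + (-5)·(-13)) = (56, 63)
Ratio: 63/-13 = -4.846

-4.846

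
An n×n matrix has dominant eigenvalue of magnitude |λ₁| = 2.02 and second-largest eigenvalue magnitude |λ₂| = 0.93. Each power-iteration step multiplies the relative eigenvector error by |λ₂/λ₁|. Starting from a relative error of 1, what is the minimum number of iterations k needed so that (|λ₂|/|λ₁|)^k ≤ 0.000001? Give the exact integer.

|λ₂/λ₁| = 0.93/2.02 = 0.46040
Need k ≥ ln(0.000001) / ln(0.46040) = -13.8155 / -0.7757 ≈ 17.811
Smallest integer k satisfying the bound: 18

18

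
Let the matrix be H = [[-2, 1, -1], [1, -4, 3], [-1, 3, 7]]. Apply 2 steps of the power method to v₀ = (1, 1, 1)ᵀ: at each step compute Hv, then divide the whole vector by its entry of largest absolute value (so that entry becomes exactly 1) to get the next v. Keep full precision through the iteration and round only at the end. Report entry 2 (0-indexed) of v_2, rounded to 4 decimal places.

1.0000

Hv0 = (-2.00000, 0.00000, 9.00000); divide by 9.00000 → v1 = (-0.22222, 0.00000, 1.00000)
Hv1 = (-0.55556, 2.77778, 7.22222); divide by 7.22222 → v2 = (-0.07692, 0.38462, 1.00000)
Requested entry of v2: 65/65 = 1.0000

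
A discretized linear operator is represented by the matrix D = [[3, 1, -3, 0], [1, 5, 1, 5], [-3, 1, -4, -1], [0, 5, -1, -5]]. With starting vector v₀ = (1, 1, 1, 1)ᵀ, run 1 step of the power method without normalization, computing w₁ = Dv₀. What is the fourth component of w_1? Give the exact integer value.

-1

w1 = Dv₀ = (3·1 + 1·1 + (-3)·1 + 0·1; 1·1 + 5·1 + 1·1 + 5·1; (-3)·1 + 1·1 + (-4)·1 + (-1)·1; 0·1 + 5·1 + (-1)·1 + (-5)·1) = (1, 12, -7, -1)
The requested component of w1 is -1.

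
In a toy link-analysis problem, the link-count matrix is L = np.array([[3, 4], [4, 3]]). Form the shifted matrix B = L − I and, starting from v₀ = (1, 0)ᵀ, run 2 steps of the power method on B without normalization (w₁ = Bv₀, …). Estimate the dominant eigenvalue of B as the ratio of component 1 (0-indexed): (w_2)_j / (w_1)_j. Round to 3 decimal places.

4.000

B = L − I has rows (2, 4); (4, 2)
w1 = Bv₀ = (2, 4)
w2 = Bw1 = (20, 16)
Ratio: 16/4 = 4.000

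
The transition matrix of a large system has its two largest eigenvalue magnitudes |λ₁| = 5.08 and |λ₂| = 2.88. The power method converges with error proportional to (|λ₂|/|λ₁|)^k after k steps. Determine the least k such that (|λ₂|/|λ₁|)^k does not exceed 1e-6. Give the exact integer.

25

|λ₂/λ₁| = 2.88/5.08 = 0.56693
Need k ≥ ln(1e-6) / ln(0.56693) = -13.8155 / -0.5675 ≈ 24.344
Smallest integer k satisfying the bound: 25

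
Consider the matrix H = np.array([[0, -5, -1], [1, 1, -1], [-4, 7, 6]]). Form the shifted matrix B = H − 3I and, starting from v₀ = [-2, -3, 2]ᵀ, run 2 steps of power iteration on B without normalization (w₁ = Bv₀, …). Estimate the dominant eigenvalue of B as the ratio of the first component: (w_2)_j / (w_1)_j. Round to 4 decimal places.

B = H − 3I has rows (-3, -5, -1); (1, -2, -1); (-4, 7, 3)
w1 = Bv₀ = ((-3)·(-2) + (-5)·(-3) + (-1)·2; 1·(-2) + (-2)·(-3) + (-1)·2; (-4)·(-2) + 7·(-3) + 3·2) = (19, 2, -7)
w2 = Bw1 = ((-3)·19 + (-5)·2 + (-1)·(-7); 1·19 + (-2)·2 + (-1)·(-7); (-4)·19 + 7·2 + 3·(-7)) = (-60, 22, -83)
Ratio: -60/19 = -3.1579

μ ≈ -3.1579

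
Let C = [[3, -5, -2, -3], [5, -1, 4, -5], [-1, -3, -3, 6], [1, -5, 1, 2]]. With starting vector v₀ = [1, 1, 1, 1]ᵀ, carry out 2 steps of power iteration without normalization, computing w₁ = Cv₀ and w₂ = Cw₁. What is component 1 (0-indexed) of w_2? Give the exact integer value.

-37

w1 = Cv₀ = (-7, 3, -1, -1)
w2 = Cw1 = (-31, -37, -5, -25)
The requested component of w2 is -37.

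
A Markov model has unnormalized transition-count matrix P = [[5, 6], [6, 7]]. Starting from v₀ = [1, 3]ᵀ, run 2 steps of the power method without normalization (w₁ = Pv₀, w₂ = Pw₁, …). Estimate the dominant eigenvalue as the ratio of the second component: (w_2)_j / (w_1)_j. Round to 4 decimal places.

w1 = Pv₀ = (5·1 + 6·3; 6·1 + 7·3) = (23, 27)
w2 = Pw1 = (5·23 + 6·27; 6·23 + 7·27) = (277, 327)
Ratio at component: 327 / 27 = 12.1111

λ ≈ 12.1111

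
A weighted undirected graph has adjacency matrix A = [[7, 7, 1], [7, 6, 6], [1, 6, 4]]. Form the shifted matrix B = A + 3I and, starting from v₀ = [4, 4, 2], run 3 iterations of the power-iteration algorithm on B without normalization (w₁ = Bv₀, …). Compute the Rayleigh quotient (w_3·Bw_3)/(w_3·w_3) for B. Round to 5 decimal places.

18.66591

B = A + 3I has rows (10, 7, 1); (7, 9, 6); (1, 6, 7)
w1 = Bv₀ = (70, 76, 42)
w2 = Bw1 = (1274, 1426, 820)
w3 = Bw2 = (23542, 26672, 15570)
Bw3 = (437694, 498262, 292564)
w3·Bw3 = 28149057692; w3·w3 = 1508046248; μ ≈ 28149057692/1508046248 = 18.66591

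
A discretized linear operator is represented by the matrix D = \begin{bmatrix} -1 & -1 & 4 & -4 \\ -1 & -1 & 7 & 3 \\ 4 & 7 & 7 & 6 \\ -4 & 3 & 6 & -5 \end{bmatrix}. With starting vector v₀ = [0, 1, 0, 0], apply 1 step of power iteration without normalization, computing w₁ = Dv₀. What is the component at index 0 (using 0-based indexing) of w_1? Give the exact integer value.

-1

w1 = Dv₀ = ((-1)·0 + (-1)·1 + 4·0 + (-4)·0; (-1)·0 + (-1)·1 + 7·0 + 3·0; 4·0 + 7·1 + 7·0 + 6·0; (-4)·0 + 3·1 + 6·0 + (-5)·0) = (-1, -1, 7, 3)
The requested component of w1 is -1.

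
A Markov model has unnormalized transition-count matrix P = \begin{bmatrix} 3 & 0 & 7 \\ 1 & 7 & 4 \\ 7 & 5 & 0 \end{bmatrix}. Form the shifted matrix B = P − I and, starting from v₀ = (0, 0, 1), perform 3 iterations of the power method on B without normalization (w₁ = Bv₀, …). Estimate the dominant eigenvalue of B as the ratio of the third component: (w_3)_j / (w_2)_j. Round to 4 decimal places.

1.6286

B = P − I has rows (2, 0, 7); (1, 6, 4); (7, 5, -1)
w1 = Bv₀ = (7, 4, -1)
w2 = Bw1 = (7, 27, 70)
w3 = Bw2 = (504, 449, 114)
Ratio: 114/70 = 1.6286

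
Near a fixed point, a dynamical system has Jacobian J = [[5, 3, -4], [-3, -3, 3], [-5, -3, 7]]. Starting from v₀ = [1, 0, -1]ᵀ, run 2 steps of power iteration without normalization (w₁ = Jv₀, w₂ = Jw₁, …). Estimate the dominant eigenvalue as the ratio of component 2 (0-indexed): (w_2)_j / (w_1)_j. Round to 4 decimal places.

λ ≈ 9.2500

w1 = Jv₀ = (5·1 + 3·0 + (-4)·(-1); (-3)·1 + (-3)·0 + 3·(-1); (-5)·1 + (-3)·0 + 7·(-1)) = (9, -6, -12)
w2 = Jw1 = (5·9 + 3·(-6) + (-4)·(-12); (-3)·9 + (-3)·(-6) + 3·(-12); (-5)·9 + (-3)·(-6) + 7·(-12)) = (75, -45, -111)
Ratio at component: -111 / -12 = 9.2500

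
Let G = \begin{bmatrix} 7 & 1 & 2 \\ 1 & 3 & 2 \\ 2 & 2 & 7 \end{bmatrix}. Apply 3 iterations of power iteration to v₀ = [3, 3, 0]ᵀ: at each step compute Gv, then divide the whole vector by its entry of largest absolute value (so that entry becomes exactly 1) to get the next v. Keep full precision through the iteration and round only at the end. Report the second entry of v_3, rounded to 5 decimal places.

Gv0 = (24.000000, 12.000000, 12.000000); divide by 24.000000 → v1 = (1.000000, 0.500000, 0.500000)
Gv1 = (8.500000, 3.500000, 6.500000); divide by 8.500000 → v2 = (1.000000, 0.411765, 0.764706)
Gv2 = (8.941176, 3.764706, 8.176471); divide by 8.941176 → v3 = (1.000000, 0.421053, 0.914474)
Requested entry of v3: 768/1824 = 0.42105

0.42105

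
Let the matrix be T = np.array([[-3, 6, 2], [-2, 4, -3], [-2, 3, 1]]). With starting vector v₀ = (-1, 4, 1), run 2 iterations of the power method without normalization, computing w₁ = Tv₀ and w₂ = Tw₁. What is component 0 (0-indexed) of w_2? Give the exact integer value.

w1 = Tv₀ = (29, 15, 15)
w2 = Tw1 = (33, -43, 2)
The requested component of w2 is 33.

33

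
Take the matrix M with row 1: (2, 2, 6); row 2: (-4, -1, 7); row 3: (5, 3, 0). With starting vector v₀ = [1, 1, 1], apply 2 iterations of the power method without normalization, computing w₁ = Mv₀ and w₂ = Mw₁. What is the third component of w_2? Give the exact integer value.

w1 = Mv₀ = (10, 2, 8)
w2 = Mw1 = (72, 14, 56)
The requested component of w2 is 56.

56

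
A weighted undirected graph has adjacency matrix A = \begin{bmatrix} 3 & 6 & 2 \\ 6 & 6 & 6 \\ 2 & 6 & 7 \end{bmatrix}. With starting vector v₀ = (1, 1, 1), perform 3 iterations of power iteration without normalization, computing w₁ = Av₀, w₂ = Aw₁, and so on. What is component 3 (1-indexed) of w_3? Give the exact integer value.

3571

w1 = Av₀ = (3·1 + 6·1 + 2·1; 6·1 + 6·1 + 6·1; 2·1 + 6·1 + 7·1) = (11, 18, 15)
w2 = Aw1 = (3·11 + 6·18 + 2·15; 6·11 + 6·18 + 6·15; 2·11 + 6·18 + 7·15) = (171, 264, 235)
w3 = Aw2 = (2567, 4020, 3571)
The requested component of w3 is 3571.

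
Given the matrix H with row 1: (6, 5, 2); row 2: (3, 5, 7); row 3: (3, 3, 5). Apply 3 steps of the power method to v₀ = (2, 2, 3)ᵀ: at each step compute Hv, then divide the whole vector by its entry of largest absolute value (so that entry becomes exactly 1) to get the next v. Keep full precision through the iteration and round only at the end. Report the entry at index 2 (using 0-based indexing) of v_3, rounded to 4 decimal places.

0.7293

Hv0 = (28.00000, 37.00000, 27.00000); divide by 37.00000 → v1 = (0.75676, 1.00000, 0.72973)
Hv1 = (11.00000, 12.37838, 8.91892); divide by 12.37838 → v2 = (0.88865, 1.00000, 0.72052)
Hv2 = (11.77293, 12.70961, 9.26856); divide by 12.70961 → v3 = (0.92630, 1.00000, 0.72926)
Requested entry of v3: 4245/5821 = 0.7293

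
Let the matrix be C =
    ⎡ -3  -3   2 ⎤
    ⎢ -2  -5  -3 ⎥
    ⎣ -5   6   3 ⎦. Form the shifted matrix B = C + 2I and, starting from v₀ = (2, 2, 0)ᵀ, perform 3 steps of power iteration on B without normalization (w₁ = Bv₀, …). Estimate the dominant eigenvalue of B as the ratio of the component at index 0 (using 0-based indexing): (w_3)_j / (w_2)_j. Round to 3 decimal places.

B = C + 2I has rows (-1, -3, 2); (-2, -3, -3); (-5, 6, 5)
w1 = Bv₀ = ((-1)·2 + (-3)·2 + 2·0; (-2)·2 + (-3)·2 + (-3)·0; (-5)·2 + 6·2 + 5·0) = (-8, -10, 2)
w2 = Bw1 = ((-1)·(-8) + (-3)·(-10) + 2·2; (-2)·(-8) + (-3)·(-10) + (-3)·2; (-5)·(-8) + 6·(-10) + 5·2) = (42, 40, -10)
w3 = Bw2 = (-182, -174, -20)
Ratio: -182/42 = -4.333

μ ≈ -4.333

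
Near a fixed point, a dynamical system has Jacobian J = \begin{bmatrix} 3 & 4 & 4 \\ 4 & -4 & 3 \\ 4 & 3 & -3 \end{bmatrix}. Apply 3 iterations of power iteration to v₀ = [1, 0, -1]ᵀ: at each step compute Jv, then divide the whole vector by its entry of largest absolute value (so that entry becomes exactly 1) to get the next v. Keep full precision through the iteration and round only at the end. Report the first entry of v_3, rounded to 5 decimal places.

0.23077

Jv0 = (-1.000000, 1.000000, 7.000000); divide by 7.000000 → v1 = (-0.142857, 0.142857, 1.000000)
Jv1 = (4.142857, 1.857143, -3.142857); divide by 4.142857 → v2 = (1.000000, 0.448276, -0.758621)
Jv2 = (1.758621, -0.068966, 7.620690); divide by 7.620690 → v3 = (0.230769, -0.009050, 1.000000)
Requested entry of v3: 51/221 = 0.23077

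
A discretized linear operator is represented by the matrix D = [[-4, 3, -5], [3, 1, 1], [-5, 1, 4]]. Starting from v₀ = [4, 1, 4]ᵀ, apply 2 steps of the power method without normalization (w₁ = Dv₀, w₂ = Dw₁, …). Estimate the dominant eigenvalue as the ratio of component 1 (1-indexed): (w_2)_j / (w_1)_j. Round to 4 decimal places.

w1 = Dv₀ = (-33, 17, -3)
w2 = Dw1 = (198, -85, 170)
Ratio at component: 198 / -33 = -6.0000

λ ≈ -6.0000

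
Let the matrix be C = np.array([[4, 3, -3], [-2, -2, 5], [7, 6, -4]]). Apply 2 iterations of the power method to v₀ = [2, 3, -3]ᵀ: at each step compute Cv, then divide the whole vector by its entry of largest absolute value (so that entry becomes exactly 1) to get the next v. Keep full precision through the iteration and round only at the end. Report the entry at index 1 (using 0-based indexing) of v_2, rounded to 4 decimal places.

1.0000

Cv0 = (26.00000, -25.00000, 44.00000); divide by 44.00000 → v1 = (0.59091, -0.56818, 1.00000)
Cv1 = (-2.34091, 4.95455, -3.27273); divide by 4.95455 → v2 = (-0.47248, 1.00000, -0.66055)
Requested entry of v2: 218/218 = 1.0000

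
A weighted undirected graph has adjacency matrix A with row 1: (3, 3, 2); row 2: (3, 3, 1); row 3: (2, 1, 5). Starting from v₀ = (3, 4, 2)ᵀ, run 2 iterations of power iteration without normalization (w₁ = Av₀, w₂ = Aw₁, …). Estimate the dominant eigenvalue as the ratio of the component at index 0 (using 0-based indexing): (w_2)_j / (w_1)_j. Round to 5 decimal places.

w1 = Av₀ = (25, 23, 20)
w2 = Aw1 = (184, 164, 173)
Ratio at component: 184 / 25 = 7.36000

λ ≈ 7.36000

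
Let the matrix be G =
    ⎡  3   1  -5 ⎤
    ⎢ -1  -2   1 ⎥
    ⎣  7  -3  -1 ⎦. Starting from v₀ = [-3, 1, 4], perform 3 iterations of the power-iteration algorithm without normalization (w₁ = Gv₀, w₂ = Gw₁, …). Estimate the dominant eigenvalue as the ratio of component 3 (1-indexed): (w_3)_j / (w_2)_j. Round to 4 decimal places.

w1 = Gv₀ = (3·(-3) + 1·1 + (-5)·4; (-1)·(-3) + (-2)·1 + 1·4; 7·(-3) + (-3)·1 + (-1)·4) = (-28, 5, -28)
w2 = Gw1 = (3·(-28) + 1·5 + (-5)·(-28); (-1)·(-28) + (-2)·5 + 1·(-28); 7·(-28) + (-3)·5 + (-1)·(-28)) = (61, -10, -183)
w3 = Gw2 = (1088, -224, 640)
Ratio at component: 640 / -183 = -3.4973

-3.4973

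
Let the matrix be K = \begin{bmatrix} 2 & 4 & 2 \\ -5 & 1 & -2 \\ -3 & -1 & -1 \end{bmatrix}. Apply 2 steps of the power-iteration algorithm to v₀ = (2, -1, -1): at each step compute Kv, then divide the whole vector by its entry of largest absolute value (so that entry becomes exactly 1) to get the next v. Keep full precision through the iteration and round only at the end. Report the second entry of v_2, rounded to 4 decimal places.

Kv0 = (-2.00000, -9.00000, -4.00000); divide by -9.00000 → v1 = (0.22222, 1.00000, 0.44444)
Kv1 = (5.33333, -1.00000, -2.11111); divide by 5.33333 → v2 = (1.00000, -0.18750, -0.39583)
Requested entry of v2: 9/-48 = -0.1875

-0.1875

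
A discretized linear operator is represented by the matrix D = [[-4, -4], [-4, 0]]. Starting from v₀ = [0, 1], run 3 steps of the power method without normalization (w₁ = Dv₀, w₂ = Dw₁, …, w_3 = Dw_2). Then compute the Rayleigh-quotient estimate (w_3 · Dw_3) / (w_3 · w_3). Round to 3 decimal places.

-6.400

w1 = Dv₀ = ((-4)·0 + (-4)·1; (-4)·0 + 0·1) = (-4, 0)
w2 = Dw1 = ((-4)·(-4) + (-4)·0; (-4)·(-4) + 0·0) = (16, 16)
w3 = Dw2 = (-128, -64)
Dw3 = (768, 512)
w3·Dw3 = (-128)·768 + (-64)·512 = -131072; w3·w3 = (-128)·(-128) + (-64)·(-64) = 20480
λ ≈ -131072/20480 = -6.400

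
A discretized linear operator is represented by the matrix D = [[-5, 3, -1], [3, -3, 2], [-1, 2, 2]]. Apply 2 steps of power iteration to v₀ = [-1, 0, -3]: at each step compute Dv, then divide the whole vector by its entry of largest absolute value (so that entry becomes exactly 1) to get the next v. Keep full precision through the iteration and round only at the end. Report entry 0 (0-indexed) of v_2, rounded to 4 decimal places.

1.0000

Dv0 = (8.00000, -9.00000, -5.00000); divide by -9.00000 → v1 = (-0.88889, 1.00000, 0.55556)
Dv1 = (6.88889, -4.55556, 4.00000); divide by 6.88889 → v2 = (1.00000, -0.66129, 0.58065)
Requested entry of v2: -62/-62 = 1.0000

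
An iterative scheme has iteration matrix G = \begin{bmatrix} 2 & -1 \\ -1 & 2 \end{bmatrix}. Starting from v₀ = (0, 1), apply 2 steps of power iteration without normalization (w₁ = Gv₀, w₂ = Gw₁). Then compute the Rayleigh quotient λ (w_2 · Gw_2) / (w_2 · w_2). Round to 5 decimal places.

2.97561

w1 = Gv₀ = (-1, 2)
w2 = Gw1 = (-4, 5)
Gw2 = (-13, 14)
w2·Gw2 = (-4)·(-13) + 5·14 = 122; w2·w2 = (-4)·(-4) + 5·5 = 41
λ ≈ 122/41 = 2.97561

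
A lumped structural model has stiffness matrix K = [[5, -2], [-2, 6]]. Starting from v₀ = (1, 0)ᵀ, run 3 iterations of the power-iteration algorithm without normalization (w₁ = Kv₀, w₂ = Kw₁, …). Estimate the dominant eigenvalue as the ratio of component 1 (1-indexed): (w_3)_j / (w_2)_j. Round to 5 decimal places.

6.51724

w1 = Kv₀ = (5·1 + (-2)·0; (-2)·1 + 6·0) = (5, -2)
w2 = Kw1 = (5·5 + (-2)·(-2); (-2)·5 + 6·(-2)) = (29, -22)
w3 = Kw2 = (189, -190)
Ratio at component: 189 / 29 = 6.51724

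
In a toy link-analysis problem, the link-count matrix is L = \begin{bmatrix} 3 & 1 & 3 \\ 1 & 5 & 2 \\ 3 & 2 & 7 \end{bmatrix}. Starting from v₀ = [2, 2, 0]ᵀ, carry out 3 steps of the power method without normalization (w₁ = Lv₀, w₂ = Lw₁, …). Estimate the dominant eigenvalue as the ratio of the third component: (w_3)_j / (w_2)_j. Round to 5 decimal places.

10.16949

w1 = Lv₀ = (3·2 + 1·2 + 3·0; 1·2 + 5·2 + 2·0; 3·2 + 2·2 + 7·0) = (8, 12, 10)
w2 = Lw1 = (3·8 + 1·12 + 3·10; 1·8 + 5·12 + 2·10; 3·8 + 2·12 + 7·10) = (66, 88, 118)
w3 = Lw2 = (640, 742, 1200)
Ratio at component: 1200 / 118 = 10.16949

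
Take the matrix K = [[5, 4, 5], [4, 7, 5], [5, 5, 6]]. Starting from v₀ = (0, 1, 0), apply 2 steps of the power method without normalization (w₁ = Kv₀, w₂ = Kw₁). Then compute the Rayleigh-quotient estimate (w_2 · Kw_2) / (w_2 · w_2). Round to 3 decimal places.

w1 = Kv₀ = (5·0 + 4·1 + 5·0; 4·0 + 7·1 + 5·0; 5·0 + 5·1 + 6·0) = (4, 7, 5)
w2 = Kw1 = (5·4 + 4·7 + 5·5; 4·4 + 7·7 + 5·5; 5·4 + 5·7 + 6·5) = (73, 90, 85)
Kw2 = (1150, 1347, 1325)
w2·Kw2 = 73·1150 + 90·1347 + 85·1325 = 317805; w2·w2 = 73·73 + 90·90 + 85·85 = 20654
λ ≈ 317805/20654 = 15.387

15.387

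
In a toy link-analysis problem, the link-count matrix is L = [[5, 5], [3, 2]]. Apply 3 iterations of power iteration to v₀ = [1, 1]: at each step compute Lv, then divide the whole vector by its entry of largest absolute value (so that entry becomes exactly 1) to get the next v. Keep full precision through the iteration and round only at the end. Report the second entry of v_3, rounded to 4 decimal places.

0.5304

Lv0 = (10.00000, 5.00000); divide by 10.00000 → v1 = (1.00000, 0.50000)
Lv1 = (7.50000, 4.00000); divide by 7.50000 → v2 = (1.00000, 0.53333)
Lv2 = (7.66667, 4.06667); divide by 7.66667 → v3 = (1.00000, 0.53043)
Requested entry of v3: 305/575 = 0.5304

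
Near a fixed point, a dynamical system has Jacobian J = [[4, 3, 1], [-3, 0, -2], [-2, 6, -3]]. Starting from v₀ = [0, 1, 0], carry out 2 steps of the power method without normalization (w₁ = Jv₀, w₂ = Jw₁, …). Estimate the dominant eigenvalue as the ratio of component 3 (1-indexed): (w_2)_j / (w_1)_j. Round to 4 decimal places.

λ ≈ -4.0000

w1 = Jv₀ = (4·0 + 3·1 + 1·0; (-3)·0 + 0·1 + (-2)·0; (-2)·0 + 6·1 + (-3)·0) = (3, 0, 6)
w2 = Jw1 = (4·3 + 3·0 + 1·6; (-3)·3 + 0·0 + (-2)·6; (-2)·3 + 6·0 + (-3)·6) = (18, -21, -24)
Ratio at component: -24 / 6 = -4.0000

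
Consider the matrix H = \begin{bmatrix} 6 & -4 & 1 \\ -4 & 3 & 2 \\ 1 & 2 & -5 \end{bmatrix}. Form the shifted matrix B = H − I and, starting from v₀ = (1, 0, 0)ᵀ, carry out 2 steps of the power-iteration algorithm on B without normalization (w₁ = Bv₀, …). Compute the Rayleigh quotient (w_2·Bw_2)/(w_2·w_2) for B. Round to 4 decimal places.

B = H − I has rows (5, -4, 1); (-4, 2, 2); (1, 2, -6)
w1 = Bv₀ = (5·1 + (-4)·0 + 1·0; (-4)·1 + 2·0 + 2·0; 1·1 + 2·0 + (-6)·0) = (5, -4, 1)
w2 = Bw1 = (5·5 + (-4)·(-4) + 1·1; (-4)·5 + 2·(-4) + 2·1; 1·5 + 2·(-4) + (-6)·1) = (42, -26, -9)
Bw2 = (305, -238, 44)
w2·Bw2 = 18602; w2·w2 = 2521; μ ≈ 18602/2521 = 7.3788

7.3788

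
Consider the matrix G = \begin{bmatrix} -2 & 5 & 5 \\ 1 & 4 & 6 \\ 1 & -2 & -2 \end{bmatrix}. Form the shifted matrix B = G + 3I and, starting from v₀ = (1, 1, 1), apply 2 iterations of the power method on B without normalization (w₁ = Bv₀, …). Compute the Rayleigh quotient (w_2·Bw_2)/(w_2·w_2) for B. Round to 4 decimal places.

6.7971

B = G + 3I has rows (1, 5, 5); (1, 7, 6); (1, -2, 1)
w1 = Bv₀ = (1·1 + 5·1 + 5·1; 1·1 + 7·1 + 6·1; 1·1 + (-2)·1 + 1·1) = (11, 14, 0)
w2 = Bw1 = (1·11 + 5·14 + 5·0; 1·11 + 7·14 + 6·0; 1·11 + (-2)·14 + 1·0) = (81, 109, -17)
Bw2 = (541, 742, -154)
w2·Bw2 = 127317; w2·w2 = 18731; μ ≈ 127317/18731 = 6.7971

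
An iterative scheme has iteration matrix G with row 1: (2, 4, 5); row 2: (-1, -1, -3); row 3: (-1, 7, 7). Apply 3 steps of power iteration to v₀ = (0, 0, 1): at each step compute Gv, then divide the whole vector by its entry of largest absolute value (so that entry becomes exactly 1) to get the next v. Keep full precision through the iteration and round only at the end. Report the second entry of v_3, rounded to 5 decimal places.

-0.88764

Gv0 = (5.000000, -3.000000, 7.000000); divide by 7.000000 → v1 = (0.714286, -0.428571, 1.000000)
Gv1 = (4.714286, -3.285714, 3.285714); divide by 4.714286 → v2 = (1.000000, -0.696970, 0.696970)
Gv2 = (2.696970, -2.393939, -1.000000); divide by 2.696970 → v3 = (1.000000, -0.887640, -0.370787)
Requested entry of v3: -79/89 = -0.88764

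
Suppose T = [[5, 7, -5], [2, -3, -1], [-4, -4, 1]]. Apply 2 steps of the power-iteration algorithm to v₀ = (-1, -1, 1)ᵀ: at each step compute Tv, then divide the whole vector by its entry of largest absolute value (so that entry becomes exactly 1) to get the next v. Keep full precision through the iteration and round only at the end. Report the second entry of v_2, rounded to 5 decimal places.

0.33077

Tv0 = (-17.000000, 0.000000, 9.000000); divide by -17.000000 → v1 = (1.000000, 0.000000, -0.529412)
Tv1 = (7.647059, 2.529412, -4.529412); divide by 7.647059 → v2 = (1.000000, 0.330769, -0.592308)
Requested entry of v2: -43/-130 = 0.33077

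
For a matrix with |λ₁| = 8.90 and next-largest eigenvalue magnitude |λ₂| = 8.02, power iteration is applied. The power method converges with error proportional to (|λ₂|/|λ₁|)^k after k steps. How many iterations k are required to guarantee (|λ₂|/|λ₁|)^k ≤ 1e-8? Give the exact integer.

|λ₂/λ₁| = 8.02/8.90 = 0.90112
Need k ≥ ln(1e-8) / ln(0.90112) = -18.4207 / -0.1041 ≈ 176.930
Smallest integer k satisfying the bound: 177

177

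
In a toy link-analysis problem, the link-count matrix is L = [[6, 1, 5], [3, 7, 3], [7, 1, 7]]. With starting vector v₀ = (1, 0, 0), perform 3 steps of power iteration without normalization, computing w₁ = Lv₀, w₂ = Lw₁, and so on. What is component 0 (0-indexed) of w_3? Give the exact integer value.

974

w1 = Lv₀ = (6·1 + 1·0 + 5·0; 3·1 + 7·0 + 3·0; 7·1 + 1·0 + 7·0) = (6, 3, 7)
w2 = Lw1 = (6·6 + 1·3 + 5·7; 3·6 + 7·3 + 3·7; 7·6 + 1·3 + 7·7) = (74, 60, 94)
w3 = Lw2 = (974, 924, 1236)
The requested component of w3 is 974.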